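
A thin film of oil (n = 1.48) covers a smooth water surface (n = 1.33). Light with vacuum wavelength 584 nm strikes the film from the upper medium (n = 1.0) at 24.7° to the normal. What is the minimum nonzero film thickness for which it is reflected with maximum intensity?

At the upper boundary (n = 1.0 to n = 1.48) the reflected ray undergoes a half-wave phase shift.
Bottom surface (1.48 → 1.33): reflection off a lower-index medium gives no phase shift.
Net: one phase inversion between the two reflected rays.
So the condition for constructive reflection is 2 n t cos θ_r = (m + ½) λ.
Snell's law: 1.0 sin 24.7° = 1.48 sin θ_r → sin θ_r = 0.282, cos θ_r = 0.959.
Minimum at m = 0: t = λ / (4 n cos θ_r) = 584 / (4 × 1.48 × 0.959) = 103 nm.

103 nm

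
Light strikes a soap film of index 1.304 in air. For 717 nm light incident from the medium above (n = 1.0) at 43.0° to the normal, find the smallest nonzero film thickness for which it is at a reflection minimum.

323 nm

At the upper boundary (n = 1.0 to n = 1.304) the reflected ray undergoes a half-wave phase shift.
Bottom surface (1.304 → 1.0): reflection off a lower-index medium gives no phase shift.
The two reflections differ by half a wavelength.
So the condition for destructive reflection is 2 n t cos θ_r = m λ.
Snell's law: 1.0 sin 43.0° = 1.304 sin θ_r → sin θ_r = 0.523, cos θ_r = 0.852.
Minimum nonzero at m = 1: t = λ / (2 n cos θ_r) = 717 / (2 × 1.304 × 0.852) = 323 nm.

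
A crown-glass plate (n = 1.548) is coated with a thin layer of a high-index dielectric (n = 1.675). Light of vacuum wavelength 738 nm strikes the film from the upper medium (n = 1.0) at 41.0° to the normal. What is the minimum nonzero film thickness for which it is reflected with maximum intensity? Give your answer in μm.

0.120 μm

Top surface (1.0 → 1.675): reflection off a higher-index medium gives a half-wave phase shift.
Bottom surface (1.675 → 1.548): reflection off a lower-index medium gives no phase shift.
Exactly one π shift → a net half-wave offset.
For strong reflection here: 2 n t cos θ_r = (m + ½) λ.
Snell's law: 1.0 sin 41.0° = 1.675 sin θ_r → sin θ_r = 0.392, cos θ_r = 0.920.
Minimum at m = 0: t = λ / (4 n cos θ_r) = 738 / (4 × 1.675 × 0.920) = 120 nm.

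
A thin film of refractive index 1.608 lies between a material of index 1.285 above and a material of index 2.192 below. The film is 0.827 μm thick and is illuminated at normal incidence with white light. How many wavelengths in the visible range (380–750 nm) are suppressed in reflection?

Ray reflecting at the top interface goes from n = 1.285 toward n = 1.608: a half-wave phase shift.
Ray reflecting at the bottom interface goes from n = 1.608 toward n = 2.192: a half-wave phase shift.
Zero or two π shifts → no net half-wave offset.
So the condition for destructive reflection is 2 n t = (m + ½) λ.
λ = 2 n t / (m + ½) = 2660 / (m + ½) nm.
m=3: 760 nm (IR); m=4: 591 nm (visible); m=5: 484 nm (visible); m=6: 409 nm (visible); m=7: 355 nm (UV).

3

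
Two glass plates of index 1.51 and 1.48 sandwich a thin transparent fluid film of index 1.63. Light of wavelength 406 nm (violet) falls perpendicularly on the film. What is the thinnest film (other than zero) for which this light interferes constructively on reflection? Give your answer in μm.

At the upper boundary (n = 1.51 to n = 1.63) the reflected ray undergoes a half-wave phase shift.
At the lower boundary (n = 1.63 to n = 1.48) the reflected ray undergoes no phase shift.
Exactly one π shift → a net half-wave offset.
So the condition for constructive reflection is 2 n t = (m + ½) λ.
Minimum at m = 0: t = λ / (4 n) = 406 / (4 × 1.63) = 62.3 nm.

0.0623 μm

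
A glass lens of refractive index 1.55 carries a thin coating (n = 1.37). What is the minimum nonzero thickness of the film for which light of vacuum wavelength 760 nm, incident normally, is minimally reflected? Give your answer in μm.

Ray reflecting at the top interface goes from n = 1.0 toward n = 1.37: a half-wave phase shift.
Ray reflecting at the bottom interface goes from n = 1.37 toward n = 1.55: a half-wave phase shift.
Net: no relative phase inversion (both shifts match).
So the condition for destructive reflection is 2 n t = (m + ½) λ.
Minimum at m = 0: t = λ / (4 n) = 760 / (4 × 1.37) = 139 nm.

0.139 μm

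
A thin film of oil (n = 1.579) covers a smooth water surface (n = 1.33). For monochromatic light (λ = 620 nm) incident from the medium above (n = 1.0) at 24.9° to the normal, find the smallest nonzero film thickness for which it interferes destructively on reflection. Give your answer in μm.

At the upper boundary (n = 1.0 to n = 1.579) the reflected ray undergoes a half-wave phase shift.
Bottom surface (1.579 → 1.33): reflection off a lower-index medium gives no phase shift.
Exactly one π shift → a net half-wave offset.
For minimum reflection here: 2 n t cos θ_r = m λ.
Snell's law: 1.0 sin 24.9° = 1.579 sin θ_r → sin θ_r = 0.267, cos θ_r = 0.964.
Minimum nonzero at m = 1: t = λ / (2 n cos θ_r) = 620 / (2 × 1.579 × 0.964) = 204 nm.

0.204 μm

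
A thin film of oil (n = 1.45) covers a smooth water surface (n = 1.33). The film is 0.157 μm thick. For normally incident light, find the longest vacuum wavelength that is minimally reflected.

Ray reflecting at the top interface goes from n = 1.0 toward n = 1.45: a half-wave phase shift.
Ray reflecting at the bottom interface goes from n = 1.45 toward n = 1.33: no phase shift.
Net: one phase inversion between the two reflected rays.
So the condition for destructive reflection is 2 n t = m λ.
λ = 2 n t / m. The longest wavelength is m = 1: λ = 2 × 1.45 × 157 / 1.00 = 455 nm.

455 nm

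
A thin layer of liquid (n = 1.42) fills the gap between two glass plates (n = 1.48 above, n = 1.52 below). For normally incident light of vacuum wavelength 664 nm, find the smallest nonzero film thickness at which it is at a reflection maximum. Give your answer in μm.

At the upper boundary (n = 1.48 to n = 1.42) the reflected ray undergoes no phase shift.
At the lower boundary (n = 1.42 to n = 1.52) the reflected ray undergoes a half-wave phase shift.
The two reflections differ by half a wavelength.
With one net inversion, constructive interference in reflection requires 2 n t = (m + ½) λ.
Minimum at m = 0: t = λ / (4 n) = 664 / (4 × 1.42) = 117 nm.

0.117 μm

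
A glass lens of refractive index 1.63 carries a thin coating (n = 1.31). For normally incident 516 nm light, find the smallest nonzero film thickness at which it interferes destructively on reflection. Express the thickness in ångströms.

Ray reflecting at the top interface goes from n = 1.0 toward n = 1.31: a half-wave phase shift.
Bottom surface (1.31 → 1.63): reflection off a higher-index medium gives a half-wave phase shift.
The two reflections carry the same phase change, so no net offset.
With no net inversion, destructive interference in reflection requires 2 n t = (m + ½) λ.
Minimum at m = 0: t = λ / (4 n) = 516 / (4 × 1.31) = 98.5 nm.

985 Å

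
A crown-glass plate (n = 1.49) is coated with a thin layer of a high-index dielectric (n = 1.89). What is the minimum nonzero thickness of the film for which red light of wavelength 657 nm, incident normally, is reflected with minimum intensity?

Ray reflecting at the top interface goes from n = 1.0 toward n = 1.89: a half-wave phase shift.
Ray reflecting at the bottom interface goes from n = 1.89 toward n = 1.49: no phase shift.
The two reflections differ by half a wavelength.
For minimum reflection here: 2 n t = m λ.
Minimum nonzero at m = 1: t = λ / (2 n) = 657 / (2 × 1.89) = 174 nm.

174 nm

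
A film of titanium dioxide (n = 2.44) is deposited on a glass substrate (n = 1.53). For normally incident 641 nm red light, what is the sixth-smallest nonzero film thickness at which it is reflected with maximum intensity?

722 nm

At the upper boundary (n = 1.0 to n = 2.44) the reflected ray undergoes a half-wave phase shift.
Bottom surface (2.44 → 1.53): reflection off a lower-index medium gives no phase shift.
Exactly one π shift → a net half-wave offset.
With one net inversion, constructive interference in reflection requires 2 n t = (m + ½) λ.
The sixth-smallest nonzero thickness corresponds to m = 5: t = (m + ½) λ / (2 n) = 5.50 × 641 / (2 × 2.44) = 722 nm.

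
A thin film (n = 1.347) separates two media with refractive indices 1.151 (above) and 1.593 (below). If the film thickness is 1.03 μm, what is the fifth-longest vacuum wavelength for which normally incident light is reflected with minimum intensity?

617 nm

Ray reflecting at the top interface goes from n = 1.151 toward n = 1.347: a half-wave phase shift.
At the lower boundary (n = 1.347 to n = 1.593) the reflected ray undergoes a half-wave phase shift.
Net: no relative phase inversion (both shifts match).
For minimum reflection here: 2 n t = (m + ½) λ.
λ = 2 n t / (m + ½). The fifth-longest wavelength is m = 4: λ = 2 × 1.347 × 1030 / 4.50 = 617 nm.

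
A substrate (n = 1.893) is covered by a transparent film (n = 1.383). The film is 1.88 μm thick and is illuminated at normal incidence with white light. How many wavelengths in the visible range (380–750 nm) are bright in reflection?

7

At the upper boundary (n = 1.0 to n = 1.383) the reflected ray undergoes a half-wave phase shift.
At the lower boundary (n = 1.383 to n = 1.893) the reflected ray undergoes a half-wave phase shift.
Zero or two π shifts → no net half-wave offset.
For strong reflection here: 2 n t = m λ.
λ = 2 n t / m = 5200 / m nm.
m=6: 867 nm (IR); m=7: 743 nm (visible); m=8: 650 nm (visible); m=9: 578 nm (visible); m=10: 520 nm (visible); m=11: 473 nm (visible); m=12: 433 nm (visible); m=13: 400 nm (visible); m=14: 371 nm (UV).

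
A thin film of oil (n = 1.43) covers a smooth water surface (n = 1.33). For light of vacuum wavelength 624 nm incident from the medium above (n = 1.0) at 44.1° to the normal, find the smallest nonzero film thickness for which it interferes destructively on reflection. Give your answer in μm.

0.250 μm

Ray reflecting at the top interface goes from n = 1.0 toward n = 1.43: a half-wave phase shift.
Ray reflecting at the bottom interface goes from n = 1.43 toward n = 1.33: no phase shift.
The two reflections differ by half a wavelength.
For weak reflection here: 2 n t cos θ_r = m λ.
Snell's law: 1.0 sin 44.1° = 1.43 sin θ_r → sin θ_r = 0.487, cos θ_r = 0.874.
Minimum nonzero at m = 1: t = λ / (2 n cos θ_r) = 624 / (2 × 1.43 × 0.874) = 250 nm.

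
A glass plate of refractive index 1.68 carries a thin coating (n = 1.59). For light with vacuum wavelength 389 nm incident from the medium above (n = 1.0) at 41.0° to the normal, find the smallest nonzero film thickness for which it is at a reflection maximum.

At the upper boundary (n = 1.0 to n = 1.59) the reflected ray undergoes a half-wave phase shift.
At the lower boundary (n = 1.59 to n = 1.68) the reflected ray undergoes a half-wave phase shift.
Zero or two π shifts → no net half-wave offset.
For maximum reflection here: 2 n t cos θ_r = m λ.
Snell's law: 1.0 sin 41.0° = 1.59 sin θ_r → sin θ_r = 0.413, cos θ_r = 0.911.
Minimum nonzero at m = 1: t = λ / (2 n cos θ_r) = 389 / (2 × 1.59 × 0.911) = 134 nm.

134 nm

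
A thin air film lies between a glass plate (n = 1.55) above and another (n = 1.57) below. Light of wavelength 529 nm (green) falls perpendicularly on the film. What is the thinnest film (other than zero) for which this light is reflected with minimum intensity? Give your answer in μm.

Ray reflecting at the top interface goes from n = 1.55 toward n = 1.0: no phase shift.
Ray reflecting at the bottom interface goes from n = 1.0 toward n = 1.57: a half-wave phase shift.
The two reflections differ by half a wavelength.
With one net inversion, destructive interference in reflection requires 2 n t = m λ.
Minimum nonzero at m = 1: t = λ / (2 n) = 529 / (2 × 1.0) = 265 nm.

0.265 μm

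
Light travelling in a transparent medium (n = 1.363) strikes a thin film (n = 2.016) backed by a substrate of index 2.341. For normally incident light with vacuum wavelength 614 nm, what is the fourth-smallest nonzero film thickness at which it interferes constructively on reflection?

609 nm

At the upper boundary (n = 1.363 to n = 2.016) the reflected ray undergoes a half-wave phase shift.
Ray reflecting at the bottom interface goes from n = 2.016 toward n = 2.341: a half-wave phase shift.
Net: no relative phase inversion (both shifts match).
With no net inversion, constructive interference in reflection requires 2 n t = m λ.
The fourth-smallest nonzero thickness corresponds to m = 4: t = m λ / (2 n) = 4.00 × 614 / (2 × 2.016) = 609 nm.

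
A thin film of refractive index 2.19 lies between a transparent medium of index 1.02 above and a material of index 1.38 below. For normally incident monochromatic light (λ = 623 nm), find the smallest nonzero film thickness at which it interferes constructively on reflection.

Top surface (1.02 → 2.19): reflection off a higher-index medium gives a half-wave phase shift.
Bottom surface (2.19 → 1.38): reflection off a lower-index medium gives no phase shift.
Net: one phase inversion between the two reflected rays.
With one net inversion, constructive interference in reflection requires 2 n t = (m + ½) λ.
Minimum at m = 0: t = λ / (4 n) = 623 / (4 × 2.19) = 71.1 nm.

71.1 nm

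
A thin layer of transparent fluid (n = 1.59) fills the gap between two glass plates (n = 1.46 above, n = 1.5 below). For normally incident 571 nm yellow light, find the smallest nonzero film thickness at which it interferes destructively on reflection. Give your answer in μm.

0.180 μm

Top surface (1.46 → 1.59): reflection off a higher-index medium gives a half-wave phase shift.
Ray reflecting at the bottom interface goes from n = 1.59 toward n = 1.5: no phase shift.
Exactly one π shift → a net half-wave offset.
For dark reflection here: 2 n t = m λ.
Minimum nonzero at m = 1: t = λ / (2 n) = 571 / (2 × 1.59) = 180 nm.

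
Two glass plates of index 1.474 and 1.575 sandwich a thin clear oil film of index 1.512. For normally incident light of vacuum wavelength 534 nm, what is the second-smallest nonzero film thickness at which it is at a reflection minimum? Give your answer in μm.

At the upper boundary (n = 1.474 to n = 1.512) the reflected ray undergoes a half-wave phase shift.
Ray reflecting at the bottom interface goes from n = 1.512 toward n = 1.575: a half-wave phase shift.
The two reflections carry the same phase change, so no net offset.
So the condition for destructive reflection is 2 n t = (m + ½) λ.
The second-smallest nonzero thickness corresponds to m = 1: t = (m + ½) λ / (2 n) = 1.50 × 534 / (2 × 1.512) = 265 nm.

0.265 μm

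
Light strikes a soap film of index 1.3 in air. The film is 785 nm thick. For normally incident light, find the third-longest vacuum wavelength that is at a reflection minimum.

Ray reflecting at the top interface goes from n = 1.0 toward n = 1.3: a half-wave phase shift.
Bottom surface (1.3 → 1.0): reflection off a lower-index medium gives no phase shift.
The two reflections differ by half a wavelength.
With one net inversion, destructive interference in reflection requires 2 n t = m λ.
λ = 2 n t / m. The third-longest wavelength is m = 3: λ = 2 × 1.3 × 785 / 3.00 = 680 nm.

680 nm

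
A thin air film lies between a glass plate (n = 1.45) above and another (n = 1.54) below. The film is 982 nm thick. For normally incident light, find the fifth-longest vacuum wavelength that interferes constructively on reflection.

Top surface (1.45 → 1.0): reflection off a lower-index medium gives no phase shift.
At the lower boundary (n = 1.0 to n = 1.54) the reflected ray undergoes a half-wave phase shift.
Net: one phase inversion between the two reflected rays.
With one net inversion, constructive interference in reflection requires 2 n t = (m + ½) λ.
λ = 2 n t / (m + ½). The fifth-longest wavelength is m = 4: λ = 2 × 1.0 × 982 / 4.50 = 436 nm.

436 nm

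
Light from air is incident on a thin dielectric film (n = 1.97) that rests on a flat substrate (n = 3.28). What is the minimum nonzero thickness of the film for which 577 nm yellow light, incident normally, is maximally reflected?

Top surface (1.0 → 1.97): reflection off a higher-index medium gives a half-wave phase shift.
Ray reflecting at the bottom interface goes from n = 1.97 toward n = 3.28: a half-wave phase shift.
Net: no relative phase inversion (both shifts match).
With no net inversion, constructive interference in reflection requires 2 n t = m λ.
Minimum nonzero at m = 1: t = λ / (2 n) = 577 / (2 × 1.97) = 146 nm.

146 nm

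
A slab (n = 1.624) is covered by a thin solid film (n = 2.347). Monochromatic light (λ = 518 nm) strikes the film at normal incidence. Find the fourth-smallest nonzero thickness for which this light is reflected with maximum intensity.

At the upper boundary (n = 1.0 to n = 2.347) the reflected ray undergoes a half-wave phase shift.
Ray reflecting at the bottom interface goes from n = 2.347 toward n = 1.624: no phase shift.
Net: one phase inversion between the two reflected rays.
So the condition for constructive reflection is 2 n t = (m + ½) λ.
The fourth-smallest nonzero thickness corresponds to m = 3: t = (m + ½) λ / (2 n) = 3.50 × 518 / (2 × 2.347) = 386 nm.

386 nm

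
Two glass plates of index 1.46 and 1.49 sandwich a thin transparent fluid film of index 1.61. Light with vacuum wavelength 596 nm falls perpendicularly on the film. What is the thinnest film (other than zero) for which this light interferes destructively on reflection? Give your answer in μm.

0.185 μm

Top surface (1.46 → 1.61): reflection off a higher-index medium gives a half-wave phase shift.
Bottom surface (1.61 → 1.49): reflection off a lower-index medium gives no phase shift.
The two reflections differ by half a wavelength.
With one net inversion, destructive interference in reflection requires 2 n t = m λ.
Minimum nonzero at m = 1: t = λ / (2 n) = 596 / (2 × 1.61) = 185 nm.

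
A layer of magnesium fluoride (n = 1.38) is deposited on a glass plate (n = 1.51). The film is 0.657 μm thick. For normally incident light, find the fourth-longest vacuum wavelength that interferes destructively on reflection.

518 nm

Ray reflecting at the top interface goes from n = 1.0 toward n = 1.38: a half-wave phase shift.
Bottom surface (1.38 → 1.51): reflection off a higher-index medium gives a half-wave phase shift.
Net: no relative phase inversion (both shifts match).
So the condition for destructive reflection is 2 n t = (m + ½) λ.
λ = 2 n t / (m + ½). The fourth-longest wavelength is m = 3: λ = 2 × 1.38 × 657 / 3.50 = 518 nm.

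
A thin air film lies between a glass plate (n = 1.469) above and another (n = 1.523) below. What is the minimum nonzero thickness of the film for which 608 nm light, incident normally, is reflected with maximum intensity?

At the upper boundary (n = 1.469 to n = 1.0) the reflected ray undergoes no phase shift.
At the lower boundary (n = 1.0 to n = 1.523) the reflected ray undergoes a half-wave phase shift.
Exactly one π shift → a net half-wave offset.
With one net inversion, constructive interference in reflection requires 2 n t = (m + ½) λ.
Minimum at m = 0: t = λ / (4 n) = 608 / (4 × 1.0) = 152 nm.

152 nm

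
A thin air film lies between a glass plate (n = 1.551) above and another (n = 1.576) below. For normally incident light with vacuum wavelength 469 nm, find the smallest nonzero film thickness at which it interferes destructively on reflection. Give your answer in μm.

Ray reflecting at the top interface goes from n = 1.551 toward n = 1.0: no phase shift.
Ray reflecting at the bottom interface goes from n = 1.0 toward n = 1.576: a half-wave phase shift.
Exactly one π shift → a net half-wave offset.
For minimum reflection here: 2 n t = m λ.
Minimum nonzero at m = 1: t = λ / (2 n) = 469 / (2 × 1.0) = 235 nm.

0.235 μm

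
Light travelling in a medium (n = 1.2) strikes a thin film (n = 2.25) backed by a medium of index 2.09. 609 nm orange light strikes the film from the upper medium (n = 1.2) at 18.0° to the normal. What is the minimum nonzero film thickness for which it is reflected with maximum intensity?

68.6 nm

At the upper boundary (n = 1.2 to n = 2.25) the reflected ray undergoes a half-wave phase shift.
Ray reflecting at the bottom interface goes from n = 2.25 toward n = 2.09: no phase shift.
The two reflections differ by half a wavelength.
With one net inversion, constructive interference in reflection requires 2 n t cos θ_r = (m + ½) λ.
Snell's law: 1.2 sin 18.0° = 2.25 sin θ_r → sin θ_r = 0.165, cos θ_r = 0.986.
Minimum at m = 0: t = λ / (4 n cos θ_r) = 609 / (4 × 2.25 × 0.986) = 68.6 nm.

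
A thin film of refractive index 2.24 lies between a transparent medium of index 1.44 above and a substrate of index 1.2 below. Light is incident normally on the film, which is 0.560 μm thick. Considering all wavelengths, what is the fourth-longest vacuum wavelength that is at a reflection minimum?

627 nm

At the upper boundary (n = 1.44 to n = 2.24) the reflected ray undergoes a half-wave phase shift.
Ray reflecting at the bottom interface goes from n = 2.24 toward n = 1.2: no phase shift.
Net: one phase inversion between the two reflected rays.
So the condition for destructive reflection is 2 n t = m λ.
λ = 2 n t / m. The fourth-longest wavelength is m = 4: λ = 2 × 2.24 × 560 / 4.00 = 627 nm.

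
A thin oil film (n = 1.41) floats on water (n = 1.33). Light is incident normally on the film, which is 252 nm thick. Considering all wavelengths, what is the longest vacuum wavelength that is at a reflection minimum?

711 nm

At the upper boundary (n = 1.0 to n = 1.41) the reflected ray undergoes a half-wave phase shift.
Bottom surface (1.41 → 1.33): reflection off a lower-index medium gives no phase shift.
The two reflections differ by half a wavelength.
So the condition for destructive reflection is 2 n t = m λ.
λ = 2 n t / m. The longest wavelength is m = 1: λ = 2 × 1.41 × 252 / 1.00 = 711 nm.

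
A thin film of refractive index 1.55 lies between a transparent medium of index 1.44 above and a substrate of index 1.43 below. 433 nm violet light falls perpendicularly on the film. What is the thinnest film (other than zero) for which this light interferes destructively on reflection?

At the upper boundary (n = 1.44 to n = 1.55) the reflected ray undergoes a half-wave phase shift.
Bottom surface (1.55 → 1.43): reflection off a lower-index medium gives no phase shift.
The two reflections differ by half a wavelength.
With one net inversion, destructive interference in reflection requires 2 n t = m λ.
Minimum nonzero at m = 1: t = λ / (2 n) = 433 / (2 × 1.55) = 140 nm.

140 nm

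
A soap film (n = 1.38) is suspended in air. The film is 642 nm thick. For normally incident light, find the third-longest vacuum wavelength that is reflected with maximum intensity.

Ray reflecting at the top interface goes from n = 1.0 toward n = 1.38: a half-wave phase shift.
At the lower boundary (n = 1.38 to n = 1.0) the reflected ray undergoes no phase shift.
Net: one phase inversion between the two reflected rays.
So the condition for constructive reflection is 2 n t = (m + ½) λ.
λ = 2 n t / (m + ½). The third-longest wavelength is m = 2: λ = 2 × 1.38 × 642 / 2.50 = 709 nm.

709 nm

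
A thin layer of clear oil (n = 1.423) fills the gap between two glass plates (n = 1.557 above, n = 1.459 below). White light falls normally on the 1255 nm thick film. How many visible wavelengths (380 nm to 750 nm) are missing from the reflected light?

5

Ray reflecting at the top interface goes from n = 1.557 toward n = 1.423: no phase shift.
Ray reflecting at the bottom interface goes from n = 1.423 toward n = 1.459: a half-wave phase shift.
Exactly one π shift → a net half-wave offset.
For weak reflection here: 2 n t = m λ.
λ = 2 n t / m = 3572 / m nm.
m=4: 893 nm (IR); m=5: 714 nm (visible); m=6: 595 nm (visible); m=7: 510 nm (visible); m=8: 446 nm (visible); m=9: 397 nm (visible); m=10: 357 nm (UV).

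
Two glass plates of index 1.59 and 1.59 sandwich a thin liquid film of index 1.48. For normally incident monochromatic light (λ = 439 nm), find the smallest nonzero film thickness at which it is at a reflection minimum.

At the upper boundary (n = 1.59 to n = 1.48) the reflected ray undergoes no phase shift.
Ray reflecting at the bottom interface goes from n = 1.48 toward n = 1.59: a half-wave phase shift.
Exactly one π shift → a net half-wave offset.
For weak reflection here: 2 n t = m λ.
Minimum nonzero at m = 1: t = λ / (2 n) = 439 / (2 × 1.48) = 148 nm.

148 nm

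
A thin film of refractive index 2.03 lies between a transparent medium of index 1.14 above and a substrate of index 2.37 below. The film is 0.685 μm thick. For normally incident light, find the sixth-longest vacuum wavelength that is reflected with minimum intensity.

Ray reflecting at the top interface goes from n = 1.14 toward n = 2.03: a half-wave phase shift.
Ray reflecting at the bottom interface goes from n = 2.03 toward n = 2.37: a half-wave phase shift.
The two reflections carry the same phase change, so no net offset.
So the condition for destructive reflection is 2 n t = (m + ½) λ.
λ = 2 n t / (m + ½). The sixth-longest wavelength is m = 5: λ = 2 × 2.03 × 685 / 5.50 = 506 nm.

506 nm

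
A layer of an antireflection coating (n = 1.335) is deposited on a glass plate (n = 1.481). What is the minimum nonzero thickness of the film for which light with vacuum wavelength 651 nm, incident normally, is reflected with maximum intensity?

244 nm

At the upper boundary (n = 1.0 to n = 1.335) the reflected ray undergoes a half-wave phase shift.
Ray reflecting at the bottom interface goes from n = 1.335 toward n = 1.481: a half-wave phase shift.
Net: no relative phase inversion (both shifts match).
With no net inversion, constructive interference in reflection requires 2 n t = m λ.
Minimum nonzero at m = 1: t = λ / (2 n) = 651 / (2 × 1.335) = 244 nm.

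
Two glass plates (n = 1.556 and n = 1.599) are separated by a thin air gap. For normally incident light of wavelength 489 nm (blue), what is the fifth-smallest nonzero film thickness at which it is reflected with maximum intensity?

1100 nm

Top surface (1.556 → 1.0): reflection off a lower-index medium gives no phase shift.
At the lower boundary (n = 1.0 to n = 1.599) the reflected ray undergoes a half-wave phase shift.
Net: one phase inversion between the two reflected rays.
So the condition for constructive reflection is 2 n t = (m + ½) λ.
The fifth-smallest nonzero thickness corresponds to m = 4: t = (m + ½) λ / (2 n) = 4.50 × 489 / (2 × 1.0) = 1100 nm.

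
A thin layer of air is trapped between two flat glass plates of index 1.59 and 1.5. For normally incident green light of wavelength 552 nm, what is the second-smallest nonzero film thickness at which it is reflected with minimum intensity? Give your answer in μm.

At the upper boundary (n = 1.59 to n = 1.0) the reflected ray undergoes no phase shift.
At the lower boundary (n = 1.0 to n = 1.5) the reflected ray undergoes a half-wave phase shift.
Exactly one π shift → a net half-wave offset.
For dark reflection here: 2 n t = m λ.
The second-smallest nonzero thickness corresponds to m = 2: t = m λ / (2 n) = 2.00 × 552 / (2 × 1.0) = 552 nm.

0.552 μm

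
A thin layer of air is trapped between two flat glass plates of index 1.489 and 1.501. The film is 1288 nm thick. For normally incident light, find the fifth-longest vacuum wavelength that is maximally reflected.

572 nm

Top surface (1.489 → 1.0): reflection off a lower-index medium gives no phase shift.
Ray reflecting at the bottom interface goes from n = 1.0 toward n = 1.501: a half-wave phase shift.
The two reflections differ by half a wavelength.
For bright reflection here: 2 n t = (m + ½) λ.
λ = 2 n t / (m + ½). The fifth-longest wavelength is m = 4: λ = 2 × 1.0 × 1288 / 4.50 = 572 nm.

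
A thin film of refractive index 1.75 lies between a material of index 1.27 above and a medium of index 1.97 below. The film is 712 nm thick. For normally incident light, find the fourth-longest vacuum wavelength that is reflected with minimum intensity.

712 nm

Ray reflecting at the top interface goes from n = 1.27 toward n = 1.75: a half-wave phase shift.
At the lower boundary (n = 1.75 to n = 1.97) the reflected ray undergoes a half-wave phase shift.
Zero or two π shifts → no net half-wave offset.
For weak reflection here: 2 n t = (m + ½) λ.
λ = 2 n t / (m + ½). The fourth-longest wavelength is m = 3: λ = 2 × 1.75 × 712 / 3.50 = 712 nm.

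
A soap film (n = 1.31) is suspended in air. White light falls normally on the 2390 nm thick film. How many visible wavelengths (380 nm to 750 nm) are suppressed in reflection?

8

At the upper boundary (n = 1.0 to n = 1.31) the reflected ray undergoes a half-wave phase shift.
Bottom surface (1.31 → 1.0): reflection off a lower-index medium gives no phase shift.
Exactly one π shift → a net half-wave offset.
So the condition for destructive reflection is 2 n t = m λ.
λ = 2 n t / m = 6262 / m nm.
m=8: 783 nm (IR); m=9: 696 nm (visible); m=10: 626 nm (visible); m=11: 569 nm (visible); m=12: 522 nm (visible); m=13: 482 nm (visible); m=14: 447 nm (visible); m=15: 417 nm (visible); m=16: 391 nm (visible); m=17: 368 nm (UV).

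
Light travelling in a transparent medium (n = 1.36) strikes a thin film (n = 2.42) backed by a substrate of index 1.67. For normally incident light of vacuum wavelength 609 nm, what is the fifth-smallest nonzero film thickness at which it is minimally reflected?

629 nm

Ray reflecting at the top interface goes from n = 1.36 toward n = 2.42: a half-wave phase shift.
At the lower boundary (n = 2.42 to n = 1.67) the reflected ray undergoes no phase shift.
The two reflections differ by half a wavelength.
For dark reflection here: 2 n t = m λ.
The fifth-smallest nonzero thickness corresponds to m = 5: t = m λ / (2 n) = 5.00 × 609 / (2 × 2.42) = 629 nm.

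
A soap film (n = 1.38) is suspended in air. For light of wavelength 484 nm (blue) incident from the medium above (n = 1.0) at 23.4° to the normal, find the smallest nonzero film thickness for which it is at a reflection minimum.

Top surface (1.0 → 1.38): reflection off a higher-index medium gives a half-wave phase shift.
Ray reflecting at the bottom interface goes from n = 1.38 toward n = 1.0: no phase shift.
The two reflections differ by half a wavelength.
With one net inversion, destructive interference in reflection requires 2 n t cos θ_r = m λ.
Snell's law: 1.0 sin 23.4° = 1.38 sin θ_r → sin θ_r = 0.288, cos θ_r = 0.958.
Minimum nonzero at m = 1: t = λ / (2 n cos θ_r) = 484 / (2 × 1.38 × 0.958) = 183 nm.

183 nm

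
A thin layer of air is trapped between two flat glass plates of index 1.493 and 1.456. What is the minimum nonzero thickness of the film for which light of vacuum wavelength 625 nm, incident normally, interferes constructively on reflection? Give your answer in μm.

At the upper boundary (n = 1.493 to n = 1.0) the reflected ray undergoes no phase shift.
At the lower boundary (n = 1.0 to n = 1.456) the reflected ray undergoes a half-wave phase shift.
Net: one phase inversion between the two reflected rays.
For maximum reflection here: 2 n t = (m + ½) λ.
Minimum at m = 0: t = λ / (4 n) = 625 / (4 × 1.0) = 156 nm.

0.156 μm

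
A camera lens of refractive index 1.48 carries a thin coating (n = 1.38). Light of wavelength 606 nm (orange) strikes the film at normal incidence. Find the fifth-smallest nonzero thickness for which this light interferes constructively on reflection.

1098 nm

At the upper boundary (n = 1.0 to n = 1.38) the reflected ray undergoes a half-wave phase shift.
Ray reflecting at the bottom interface goes from n = 1.38 toward n = 1.48: a half-wave phase shift.
Zero or two π shifts → no net half-wave offset.
With no net inversion, constructive interference in reflection requires 2 n t = m λ.
The fifth-smallest nonzero thickness corresponds to m = 5: t = m λ / (2 n) = 5.00 × 606 / (2 × 1.38) = 1098 nm.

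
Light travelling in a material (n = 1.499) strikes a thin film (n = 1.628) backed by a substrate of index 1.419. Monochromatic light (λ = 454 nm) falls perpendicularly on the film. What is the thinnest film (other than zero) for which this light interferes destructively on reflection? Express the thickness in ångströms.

At the upper boundary (n = 1.499 to n = 1.628) the reflected ray undergoes a half-wave phase shift.
Bottom surface (1.628 → 1.419): reflection off a lower-index medium gives no phase shift.
Net: one phase inversion between the two reflected rays.
For dark reflection here: 2 n t = m λ.
Minimum nonzero at m = 1: t = λ / (2 n) = 454 / (2 × 1.628) = 139 nm.

1394 Å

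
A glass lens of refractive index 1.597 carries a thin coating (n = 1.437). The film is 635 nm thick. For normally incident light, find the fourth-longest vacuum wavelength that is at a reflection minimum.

Ray reflecting at the top interface goes from n = 1.0 toward n = 1.437: a half-wave phase shift.
At the lower boundary (n = 1.437 to n = 1.597) the reflected ray undergoes a half-wave phase shift.
Zero or two π shifts → no net half-wave offset.
So the condition for destructive reflection is 2 n t = (m + ½) λ.
λ = 2 n t / (m + ½). The fourth-longest wavelength is m = 3: λ = 2 × 1.437 × 635 / 3.50 = 521 nm.

521 nm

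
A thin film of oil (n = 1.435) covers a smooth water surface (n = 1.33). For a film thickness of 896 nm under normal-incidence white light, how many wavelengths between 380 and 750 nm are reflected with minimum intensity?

3

Ray reflecting at the top interface goes from n = 1.0 toward n = 1.435: a half-wave phase shift.
At the lower boundary (n = 1.435 to n = 1.33) the reflected ray undergoes no phase shift.
Net: one phase inversion between the two reflected rays.
For weak reflection here: 2 n t = m λ.
λ = 2 n t / m = 2572 / m nm.
m=3: 857 nm (IR); m=4: 643 nm (visible); m=5: 514 nm (visible); m=6: 429 nm (visible); m=7: 367 nm (UV).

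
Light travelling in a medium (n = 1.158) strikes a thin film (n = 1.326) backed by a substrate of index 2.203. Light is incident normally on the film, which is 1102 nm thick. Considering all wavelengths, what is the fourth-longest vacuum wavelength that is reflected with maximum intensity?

731 nm

Top surface (1.158 → 1.326): reflection off a higher-index medium gives a half-wave phase shift.
At the lower boundary (n = 1.326 to n = 2.203) the reflected ray undergoes a half-wave phase shift.
Zero or two π shifts → no net half-wave offset.
With no net inversion, constructive interference in reflection requires 2 n t = m λ.
λ = 2 n t / m. The fourth-longest wavelength is m = 4: λ = 2 × 1.326 × 1102 / 4.00 = 731 nm.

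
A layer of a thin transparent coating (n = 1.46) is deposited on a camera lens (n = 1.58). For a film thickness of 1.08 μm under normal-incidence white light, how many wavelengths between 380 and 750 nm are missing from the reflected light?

At the upper boundary (n = 1.0 to n = 1.46) the reflected ray undergoes a half-wave phase shift.
Ray reflecting at the bottom interface goes from n = 1.46 toward n = 1.58: a half-wave phase shift.
Net: no relative phase inversion (both shifts match).
For weak reflection here: 2 n t = (m + ½) λ.
λ = 2 n t / (m + ½) = 3154 / (m + ½) nm.
m=3: 901 nm (IR); m=4: 701 nm (visible); m=5: 573 nm (visible); m=6: 485 nm (visible); m=7: 420 nm (visible); m=8: 371 nm (UV).

4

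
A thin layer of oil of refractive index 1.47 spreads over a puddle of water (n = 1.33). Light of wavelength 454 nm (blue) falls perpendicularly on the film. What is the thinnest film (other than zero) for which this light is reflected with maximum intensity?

Ray reflecting at the top interface goes from n = 1.0 toward n = 1.47: a half-wave phase shift.
At the lower boundary (n = 1.47 to n = 1.33) the reflected ray undergoes no phase shift.
The two reflections differ by half a wavelength.
For bright reflection here: 2 n t = (m + ½) λ.
Minimum at m = 0: t = λ / (4 n) = 454 / (4 × 1.47) = 77.2 nm.

77.2 nm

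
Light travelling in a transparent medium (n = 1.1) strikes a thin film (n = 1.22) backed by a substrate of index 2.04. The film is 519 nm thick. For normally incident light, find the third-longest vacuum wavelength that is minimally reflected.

Ray reflecting at the top interface goes from n = 1.1 toward n = 1.22: a half-wave phase shift.
Bottom surface (1.22 → 2.04): reflection off a higher-index medium gives a half-wave phase shift.
The two reflections carry the same phase change, so no net offset.
With no net inversion, destructive interference in reflection requires 2 n t = (m + ½) λ.
λ = 2 n t / (m + ½). The third-longest wavelength is m = 2: λ = 2 × 1.22 × 519 / 2.50 = 507 nm.

507 nm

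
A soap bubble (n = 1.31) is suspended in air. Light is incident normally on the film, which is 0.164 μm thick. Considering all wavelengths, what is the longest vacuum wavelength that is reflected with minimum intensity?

430 nm

Ray reflecting at the top interface goes from n = 1.0 toward n = 1.31: a half-wave phase shift.
Bottom surface (1.31 → 1.0): reflection off a lower-index medium gives no phase shift.
Net: one phase inversion between the two reflected rays.
So the condition for destructive reflection is 2 n t = m λ.
λ = 2 n t / m. The longest wavelength is m = 1: λ = 2 × 1.31 × 164 / 1.00 = 430 nm.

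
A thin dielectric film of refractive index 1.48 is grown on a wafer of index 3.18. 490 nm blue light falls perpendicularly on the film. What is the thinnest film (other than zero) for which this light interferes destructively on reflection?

Top surface (1.0 → 1.48): reflection off a higher-index medium gives a half-wave phase shift.
Ray reflecting at the bottom interface goes from n = 1.48 toward n = 3.18: a half-wave phase shift.
The two reflections carry the same phase change, so no net offset.
With no net inversion, destructive interference in reflection requires 2 n t = (m + ½) λ.
Minimum at m = 0: t = λ / (4 n) = 490 / (4 × 1.48) = 82.8 nm.

82.8 nm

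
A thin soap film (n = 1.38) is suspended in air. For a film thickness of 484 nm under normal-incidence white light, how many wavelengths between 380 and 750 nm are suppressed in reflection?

2

Ray reflecting at the top interface goes from n = 1.0 toward n = 1.38: a half-wave phase shift.
Ray reflecting at the bottom interface goes from n = 1.38 toward n = 1.0: no phase shift.
Net: one phase inversion between the two reflected rays.
So the condition for destructive reflection is 2 n t = m λ.
λ = 2 n t / m = 1336 / m nm.
m=1: 1336 nm (IR); m=2: 668 nm (visible); m=3: 445 nm (visible); m=4: 334 nm (UV).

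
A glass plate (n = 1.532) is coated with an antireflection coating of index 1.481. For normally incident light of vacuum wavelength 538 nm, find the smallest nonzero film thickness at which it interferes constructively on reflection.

At the upper boundary (n = 1.0 to n = 1.481) the reflected ray undergoes a half-wave phase shift.
Ray reflecting at the bottom interface goes from n = 1.481 toward n = 1.532: a half-wave phase shift.
The two reflections carry the same phase change, so no net offset.
For maximum reflection here: 2 n t = m λ.
Minimum nonzero at m = 1: t = λ / (2 n) = 538 / (2 × 1.481) = 182 nm.

182 nm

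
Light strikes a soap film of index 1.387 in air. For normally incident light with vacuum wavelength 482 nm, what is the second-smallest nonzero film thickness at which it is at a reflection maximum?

261 nm

Top surface (1.0 → 1.387): reflection off a higher-index medium gives a half-wave phase shift.
Bottom surface (1.387 → 1.0): reflection off a lower-index medium gives no phase shift.
Net: one phase inversion between the two reflected rays.
For maximum reflection here: 2 n t = (m + ½) λ.
The second-smallest nonzero thickness corresponds to m = 1: t = (m + ½) λ / (2 n) = 1.50 × 482 / (2 × 1.387) = 261 nm.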